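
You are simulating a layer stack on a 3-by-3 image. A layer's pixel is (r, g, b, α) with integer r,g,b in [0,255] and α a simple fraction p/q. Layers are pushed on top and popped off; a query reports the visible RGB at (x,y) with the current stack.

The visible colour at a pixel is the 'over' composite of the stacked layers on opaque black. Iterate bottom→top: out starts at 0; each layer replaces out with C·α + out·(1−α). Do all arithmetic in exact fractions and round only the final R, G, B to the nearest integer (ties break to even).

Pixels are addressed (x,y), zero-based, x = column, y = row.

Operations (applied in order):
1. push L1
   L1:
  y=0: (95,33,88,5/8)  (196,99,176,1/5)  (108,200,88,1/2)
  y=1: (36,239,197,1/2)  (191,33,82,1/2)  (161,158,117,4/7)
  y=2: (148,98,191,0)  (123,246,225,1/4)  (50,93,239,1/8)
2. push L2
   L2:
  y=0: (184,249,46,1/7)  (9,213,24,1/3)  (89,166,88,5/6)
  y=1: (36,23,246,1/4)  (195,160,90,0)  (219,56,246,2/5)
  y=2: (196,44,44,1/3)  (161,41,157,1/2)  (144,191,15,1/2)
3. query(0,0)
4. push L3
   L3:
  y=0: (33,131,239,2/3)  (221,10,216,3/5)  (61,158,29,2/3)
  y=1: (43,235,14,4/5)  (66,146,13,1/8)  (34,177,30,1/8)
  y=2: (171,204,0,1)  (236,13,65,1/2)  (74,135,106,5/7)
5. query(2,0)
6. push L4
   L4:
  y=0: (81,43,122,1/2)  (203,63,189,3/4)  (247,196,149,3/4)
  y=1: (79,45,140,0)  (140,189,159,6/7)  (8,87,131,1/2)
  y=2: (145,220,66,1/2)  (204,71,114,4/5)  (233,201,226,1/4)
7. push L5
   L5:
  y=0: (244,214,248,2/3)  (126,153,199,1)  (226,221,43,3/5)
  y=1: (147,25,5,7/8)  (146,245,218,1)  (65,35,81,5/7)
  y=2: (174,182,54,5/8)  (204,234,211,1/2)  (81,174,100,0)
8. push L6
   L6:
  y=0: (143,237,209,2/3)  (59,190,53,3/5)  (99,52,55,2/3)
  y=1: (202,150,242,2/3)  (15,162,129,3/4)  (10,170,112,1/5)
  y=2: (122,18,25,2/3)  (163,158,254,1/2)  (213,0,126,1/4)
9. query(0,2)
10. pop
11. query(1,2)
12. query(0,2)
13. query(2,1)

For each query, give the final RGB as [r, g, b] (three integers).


at x=0,y=0 over L1,L2:
L1 α=5/8: [475/8, 165/8, 55]
L2 α=1/7: [2161/28, 213/4, 376/7]
→ [77, 53, 54]

query (2,0) [L1,L2,L3] — begin 0,0,0
L1 α=1/2: [54, 100, 44]
L2 α=5/6: [499/6, 155, 242/3]
L3 α=2/3: [1231/18, 157, 416/9]
→ [68, 157, 46]

query (0,2) [L1,L2,L3,L4,L5,L6] — begin 0,0,0
+L1 (α=0) → [0, 0, 0]
+L2 (α=1/3) → [196/3, 44/3, 44/3]
+L3 (α=1) → [171, 204, 0]
+L4 (α=1/2) → [158, 212, 33]
+L5 (α=5/8) → [168, 773/4, 369/8]
+L6 (α=2/3) → [412/3, 917/12, 769/24]
→ [137, 76, 32]

(1,2) stack=L1,L2,L3,L4,L5; from [0,0,0]:
after L1 α=1/4: [123/4, 123/2, 225/4]
after L2 α=1/2: [767/8, 205/4, 853/8]
after L3 α=1/2: [2655/16, 257/8, 1373/16]
after L4 α=4/5: [15711/80, 2529/40, 8669/80]
after L5 α=1/2: [32031/160, 11889/80, 25549/160]
rounded: [200, 149, 160]

query (0,2) [L1,L2,L3,L4,L5] — begin 0,0,0
L1 α=0: [0, 0, 0]
L2 α=1/3: [196/3, 44/3, 44/3]
L3 α=1: [171, 204, 0]
L4 α=1/2: [158, 212, 33]
L5 α=5/8: [168, 773/4, 369/8]
rounded: [168, 193, 46]

(2,1) stack=L1,L2,L3,L4,L5; from [0,0,0]:
after L1 α=4/7: [92, 632/7, 468/7]
after L2 α=2/5: [714/5, 536/7, 4848/35]
after L3 α=1/8: [646/5, 713/8, 2499/20]
after L4 α=1/2: [343/5, 1409/16, 5119/40]
after L5 α=5/7: [2311/35, 2809/56, 13219/140]
= [66, 50, 94]


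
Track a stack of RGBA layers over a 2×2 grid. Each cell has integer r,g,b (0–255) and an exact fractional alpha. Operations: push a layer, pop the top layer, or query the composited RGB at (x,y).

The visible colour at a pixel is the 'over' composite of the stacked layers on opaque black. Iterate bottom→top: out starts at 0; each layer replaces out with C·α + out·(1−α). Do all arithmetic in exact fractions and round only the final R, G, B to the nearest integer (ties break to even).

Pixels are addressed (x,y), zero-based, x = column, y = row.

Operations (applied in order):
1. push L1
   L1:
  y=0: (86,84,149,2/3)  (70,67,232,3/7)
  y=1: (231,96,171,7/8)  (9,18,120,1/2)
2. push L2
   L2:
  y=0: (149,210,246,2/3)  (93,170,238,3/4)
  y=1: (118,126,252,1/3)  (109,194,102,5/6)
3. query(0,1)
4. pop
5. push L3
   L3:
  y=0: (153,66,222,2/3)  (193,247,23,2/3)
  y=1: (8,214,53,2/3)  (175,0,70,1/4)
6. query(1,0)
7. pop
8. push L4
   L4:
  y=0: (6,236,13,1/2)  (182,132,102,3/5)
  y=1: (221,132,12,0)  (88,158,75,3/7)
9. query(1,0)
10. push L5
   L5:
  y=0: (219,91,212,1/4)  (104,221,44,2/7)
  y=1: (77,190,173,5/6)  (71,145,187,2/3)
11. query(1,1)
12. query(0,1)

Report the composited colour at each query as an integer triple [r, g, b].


query (0,1) [L1,L2] — begin 0,0,0
after L1 α=7/8: [1617/8, 84, 1197/8]
after L2 α=1/3: [2089/12, 98, 735/4]
= [174, 98, 184]

query (1,0) [L1,L3] — begin 0,0,0
after L1 α=3/7: [30, 201/7, 696/7]
after L3 α=2/3: [416/3, 3659/21, 1018/21]
= [139, 174, 48]

at x=1,y=0 over L1,L4:
+L1 (α=3/7) → [30, 201/7, 696/7]
+L4 (α=3/5) → [606/5, 3174/35, 3534/35]
→ [121, 91, 101]

query (1,1) [L1,L4,L5] — begin 0,0,0
after L1 α=1/2: [9/2, 9, 60]
after L4 α=3/7: [282/7, 510/7, 465/7]
after L5 α=2/3: [1276/21, 2540/21, 3083/21]
→ [61, 121, 147]

(0,1) stack=L1,L4,L5; from [0,0,0]:
after L1 α=7/8: [1617/8, 84, 1197/8]
after L4 α=0: [1617/8, 84, 1197/8]
after L5 α=5/6: [4697/48, 517/3, 8117/48]
rounded: [98, 172, 169]


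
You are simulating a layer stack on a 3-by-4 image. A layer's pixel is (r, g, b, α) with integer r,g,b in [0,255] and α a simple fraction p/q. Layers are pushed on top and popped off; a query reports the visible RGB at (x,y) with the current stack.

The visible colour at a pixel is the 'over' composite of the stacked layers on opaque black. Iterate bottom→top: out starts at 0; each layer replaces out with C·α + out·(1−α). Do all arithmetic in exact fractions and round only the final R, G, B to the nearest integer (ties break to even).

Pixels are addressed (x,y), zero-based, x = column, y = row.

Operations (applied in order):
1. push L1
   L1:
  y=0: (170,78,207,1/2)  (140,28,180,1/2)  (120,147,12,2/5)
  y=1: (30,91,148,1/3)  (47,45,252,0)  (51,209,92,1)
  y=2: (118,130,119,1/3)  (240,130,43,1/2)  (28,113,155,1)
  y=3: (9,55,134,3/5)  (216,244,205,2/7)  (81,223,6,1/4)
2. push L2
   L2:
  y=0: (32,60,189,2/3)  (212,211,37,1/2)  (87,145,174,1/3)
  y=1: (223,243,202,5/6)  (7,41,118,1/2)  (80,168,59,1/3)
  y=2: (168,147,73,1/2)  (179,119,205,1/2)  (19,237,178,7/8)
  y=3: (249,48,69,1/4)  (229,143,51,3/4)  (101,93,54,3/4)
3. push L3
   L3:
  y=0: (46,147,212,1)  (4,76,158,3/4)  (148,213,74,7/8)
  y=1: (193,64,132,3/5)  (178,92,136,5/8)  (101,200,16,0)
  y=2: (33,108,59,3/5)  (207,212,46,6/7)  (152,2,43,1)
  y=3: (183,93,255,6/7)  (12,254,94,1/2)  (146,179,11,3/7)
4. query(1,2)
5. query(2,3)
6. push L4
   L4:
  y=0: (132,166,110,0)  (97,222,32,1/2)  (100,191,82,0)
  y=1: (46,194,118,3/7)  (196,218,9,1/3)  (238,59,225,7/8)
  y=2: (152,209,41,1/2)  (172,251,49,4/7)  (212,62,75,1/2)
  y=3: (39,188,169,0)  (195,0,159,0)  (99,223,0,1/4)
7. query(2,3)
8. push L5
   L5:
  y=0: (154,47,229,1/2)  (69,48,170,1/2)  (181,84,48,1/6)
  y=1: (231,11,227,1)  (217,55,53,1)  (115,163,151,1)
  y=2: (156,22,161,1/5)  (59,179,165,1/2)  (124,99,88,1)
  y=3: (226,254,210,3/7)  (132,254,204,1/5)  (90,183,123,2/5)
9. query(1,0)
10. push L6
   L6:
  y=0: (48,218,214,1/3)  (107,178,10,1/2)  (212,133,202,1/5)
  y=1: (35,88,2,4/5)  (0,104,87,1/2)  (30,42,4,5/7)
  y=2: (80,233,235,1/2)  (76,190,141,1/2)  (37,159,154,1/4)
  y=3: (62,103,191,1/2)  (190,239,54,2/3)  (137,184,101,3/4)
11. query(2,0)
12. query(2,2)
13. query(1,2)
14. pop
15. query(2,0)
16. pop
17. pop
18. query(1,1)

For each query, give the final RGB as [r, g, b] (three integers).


(1,2) stack=L1,L2,L3; from [0,0,0]:
L1 α=1/2: [120, 65, 43/2]
L2 α=1/2: [299/2, 92, 453/4]
L3 α=6/7: [2783/14, 1364/7, 1557/28]
rounded: [199, 195, 56]

(2,3) stack=L1,L2,L3; from [0,0,0]:
+L1 (α=1/4) → [81/4, 223/4, 3/2]
+L2 (α=3/4) → [1293/16, 1339/16, 327/8]
+L3 (α=3/7) → [435/4, 3487/28, 393/14]
= [109, 125, 28]

at x=2,y=3 over L1,L2,L3,L4:
L1 α=1/4: [81/4, 223/4, 3/2]
L2 α=3/4: [1293/16, 1339/16, 327/8]
L3 α=3/7: [435/4, 3487/28, 393/14]
L4 α=1/4: [1701/16, 16705/112, 1179/56]
→ [106, 149, 21]

at x=1,y=0 over L1,L2,L3,L4,L5:
L1 α=1/2: [70, 14, 90]
L2 α=1/2: [141, 225/2, 127/2]
L3 α=3/4: [153/4, 681/8, 1075/8]
L4 α=1/2: [541/8, 2457/16, 1331/16]
L5 α=1/2: [1093/16, 3225/32, 4051/32]
rounded: [68, 101, 127]

at x=2,y=0 over L1,L2,L3,L4,L5,L6:
after L1 α=2/5: [48, 294/5, 24/5]
after L2 α=1/3: [61, 1313/15, 306/5]
after L3 α=7/8: [1097/8, 11839/60, 362/5]
after L4 α=0: [1097/8, 11839/60, 362/5]
after L5 α=1/6: [2311/16, 12847/72, 205/3]
after L6 α=1/5: [3159/20, 15241/90, 1426/15]
rounded: [158, 169, 95]

query (2,2) [L1,L2,L3,L4,L5,L6] — begin 0,0,0
+L1 (α=1) → [28, 113, 155]
+L2 (α=7/8) → [161/8, 443/2, 1401/8]
+L3 (α=1) → [152, 2, 43]
+L4 (α=1/2) → [182, 32, 59]
+L5 (α=1) → [124, 99, 88]
+L6 (α=1/4) → [409/4, 114, 209/2]
= [102, 114, 104]

at x=1,y=2 over L1,L2,L3,L4,L5,L6:
L1 α=1/2: [120, 65, 43/2]
L2 α=1/2: [299/2, 92, 453/4]
L3 α=6/7: [2783/14, 1364/7, 1557/28]
L4 α=4/7: [17981/98, 11120/49, 10159/196]
L5 α=1/2: [23763/196, 19891/98, 42499/392]
L6 α=1/2: [38659/392, 38511/196, 97771/784]
rounded: [99, 196, 125]

query (2,0) [L1,L2,L3,L4,L5] — begin 0,0,0
L1 α=2/5: [48, 294/5, 24/5]
L2 α=1/3: [61, 1313/15, 306/5]
L3 α=7/8: [1097/8, 11839/60, 362/5]
L4 α=0: [1097/8, 11839/60, 362/5]
L5 α=1/6: [2311/16, 12847/72, 205/3]
rounded: [144, 178, 68]

(1,1) stack=L1,L2,L3; from [0,0,0]:
L1 α=0: [0, 0, 0]
L2 α=1/2: [7/2, 41/2, 59]
L3 α=5/8: [1801/16, 1043/16, 857/8]
= [113, 65, 107]


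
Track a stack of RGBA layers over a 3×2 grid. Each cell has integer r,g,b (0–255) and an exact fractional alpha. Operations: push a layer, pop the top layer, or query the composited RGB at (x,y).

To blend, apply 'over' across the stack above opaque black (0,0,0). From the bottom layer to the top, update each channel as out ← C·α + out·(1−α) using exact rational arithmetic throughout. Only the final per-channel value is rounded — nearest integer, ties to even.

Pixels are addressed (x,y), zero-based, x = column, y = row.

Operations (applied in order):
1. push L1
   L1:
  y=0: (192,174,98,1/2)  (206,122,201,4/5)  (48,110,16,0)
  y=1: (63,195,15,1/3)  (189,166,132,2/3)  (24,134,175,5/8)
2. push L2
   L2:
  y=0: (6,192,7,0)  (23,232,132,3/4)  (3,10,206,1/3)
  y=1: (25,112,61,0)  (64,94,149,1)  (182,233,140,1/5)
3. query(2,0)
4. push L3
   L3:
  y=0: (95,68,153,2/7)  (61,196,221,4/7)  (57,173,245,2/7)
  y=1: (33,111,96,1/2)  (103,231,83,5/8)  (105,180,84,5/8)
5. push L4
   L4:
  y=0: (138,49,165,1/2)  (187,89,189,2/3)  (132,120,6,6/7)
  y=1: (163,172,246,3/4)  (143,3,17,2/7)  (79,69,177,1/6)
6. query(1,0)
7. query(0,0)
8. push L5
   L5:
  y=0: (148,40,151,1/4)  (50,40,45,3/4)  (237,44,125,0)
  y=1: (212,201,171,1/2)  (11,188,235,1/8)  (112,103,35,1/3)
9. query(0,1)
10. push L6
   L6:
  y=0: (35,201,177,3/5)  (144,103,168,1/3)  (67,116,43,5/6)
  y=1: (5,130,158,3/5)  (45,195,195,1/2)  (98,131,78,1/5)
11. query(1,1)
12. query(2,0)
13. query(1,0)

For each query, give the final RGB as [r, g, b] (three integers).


(2,0) stack=L1,L2; from [0,0,0]:
after L1 α=0: [0, 0, 0]
after L2 α=1/3: [1, 10/3, 206/3]
= [1, 3, 69]

at x=1,y=0 over L1,L2,L3,L4:
after L1 α=4/5: [824/5, 488/5, 804/5]
after L2 α=3/4: [1169/20, 992/5, 696/5]
after L3 α=4/7: [8387/140, 6896/35, 6508/35]
after L4 α=2/3: [20249/140, 13126/105, 19738/105]
rounded: [145, 125, 188]

at x=0,y=0 over L1,L2,L3,L4:
L1 α=1/2: [96, 87, 49]
L2 α=0: [96, 87, 49]
L3 α=2/7: [670/7, 571/7, 551/7]
L4 α=1/2: [818/7, 457/7, 853/7]
rounded: [117, 65, 122]

at x=0,y=1 over L1,L2,L3,L4,L5:
+L1 (α=1/3) → [21, 65, 5]
+L2 (α=0) → [21, 65, 5]
+L3 (α=1/2) → [27, 88, 101/2]
+L4 (α=3/4) → [129, 151, 1577/8]
+L5 (α=1/2) → [341/2, 176, 2945/16]
= [170, 176, 184]

query (1,1) [L1,L2,L3,L4,L5,L6] — begin 0,0,0
after L1 α=2/3: [126, 332/3, 88]
after L2 α=1: [64, 94, 149]
after L3 α=5/8: [707/8, 1437/8, 431/4]
after L4 α=2/7: [5823/56, 7233/56, 2291/28]
after L5 α=1/8: [5911/64, 8737/64, 3231/32]
after L6 α=1/2: [8791/128, 21217/128, 9471/64]
→ [69, 166, 148]

at x=2,y=0 over L1,L2,L3,L4,L5,L6:
L1 α=0: [0, 0, 0]
L2 α=1/3: [1, 10/3, 206/3]
L3 α=2/7: [17, 1088/21, 2500/21]
L4 α=6/7: [809/7, 16208/147, 3256/147]
L5 α=0: [809/7, 16208/147, 3256/147]
L6 α=5/6: [1577/21, 50734/441, 34861/882]
= [75, 115, 40]

(1,0) stack=L1,L2,L3,L4,L5,L6; from [0,0,0]:
+L1 (α=4/5) → [824/5, 488/5, 804/5]
+L2 (α=3/4) → [1169/20, 992/5, 696/5]
+L3 (α=4/7) → [8387/140, 6896/35, 6508/35]
+L4 (α=2/3) → [20249/140, 13126/105, 19738/105]
+L5 (α=3/4) → [41249/560, 12863/210, 33913/420]
+L6 (α=1/3) → [81569/840, 23678/315, 69193/630]
rounded: [97, 75, 110]


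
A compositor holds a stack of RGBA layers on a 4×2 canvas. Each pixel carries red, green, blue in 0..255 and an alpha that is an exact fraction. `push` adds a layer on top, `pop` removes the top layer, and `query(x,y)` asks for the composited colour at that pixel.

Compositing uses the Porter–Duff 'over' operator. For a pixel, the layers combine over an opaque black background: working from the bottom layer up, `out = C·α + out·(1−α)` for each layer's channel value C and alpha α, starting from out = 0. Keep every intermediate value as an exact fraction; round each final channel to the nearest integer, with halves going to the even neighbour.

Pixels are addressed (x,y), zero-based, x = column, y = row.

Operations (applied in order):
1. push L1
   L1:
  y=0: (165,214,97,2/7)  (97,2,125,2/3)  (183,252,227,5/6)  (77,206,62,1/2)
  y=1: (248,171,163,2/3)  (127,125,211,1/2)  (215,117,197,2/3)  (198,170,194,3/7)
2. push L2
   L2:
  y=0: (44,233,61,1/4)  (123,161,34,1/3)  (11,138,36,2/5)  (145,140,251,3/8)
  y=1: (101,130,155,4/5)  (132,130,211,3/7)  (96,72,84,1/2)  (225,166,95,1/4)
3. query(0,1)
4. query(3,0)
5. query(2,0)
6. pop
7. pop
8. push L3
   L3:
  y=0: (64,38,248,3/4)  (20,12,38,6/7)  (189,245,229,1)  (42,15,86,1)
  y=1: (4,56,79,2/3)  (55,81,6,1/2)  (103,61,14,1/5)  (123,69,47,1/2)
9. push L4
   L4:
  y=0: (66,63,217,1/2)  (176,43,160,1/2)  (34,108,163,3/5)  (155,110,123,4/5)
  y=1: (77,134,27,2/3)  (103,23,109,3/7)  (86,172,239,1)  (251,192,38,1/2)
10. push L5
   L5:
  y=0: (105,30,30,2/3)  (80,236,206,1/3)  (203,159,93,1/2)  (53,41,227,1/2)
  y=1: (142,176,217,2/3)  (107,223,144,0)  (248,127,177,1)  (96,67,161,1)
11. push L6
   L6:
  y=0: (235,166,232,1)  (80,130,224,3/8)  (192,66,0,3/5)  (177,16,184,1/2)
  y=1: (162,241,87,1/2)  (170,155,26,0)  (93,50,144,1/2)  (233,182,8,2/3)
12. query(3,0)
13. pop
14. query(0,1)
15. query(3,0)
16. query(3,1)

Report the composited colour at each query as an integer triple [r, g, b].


query (0,1) [L1,L2] — begin 0,0,0
+L1 (α=2/3) → [496/3, 114, 326/3]
+L2 (α=4/5) → [1708/15, 634/5, 2186/15]
rounded: [114, 127, 146]

query (3,0) [L1,L2] — begin 0,0,0
after L1 α=1/2: [77/2, 103, 31]
after L2 α=3/8: [1255/16, 935/8, 227/2]
= [78, 117, 114]

at x=2,y=0 over L1,L2:
+L1 (α=5/6) → [305/2, 210, 1135/6]
+L2 (α=2/5) → [959/10, 906/5, 1279/10]
rounded: [96, 181, 128]

(3,0) stack=L3,L4,L5,L6; from [0,0,0]:
L3 α=1: [42, 15, 86]
L4 α=4/5: [662/5, 91, 578/5]
L5 α=1/2: [927/10, 66, 1713/10]
L6 α=1/2: [2697/20, 41, 3553/20]
→ [135, 41, 178]

(0,1) stack=L3,L4,L5; from [0,0,0]:
L3 α=2/3: [8/3, 112/3, 158/3]
L4 α=2/3: [470/9, 916/9, 320/9]
L5 α=2/3: [3026/27, 4084/27, 4226/27]
→ [112, 151, 157]

query (3,0) [L3,L4,L5] — begin 0,0,0
after L3 α=1: [42, 15, 86]
after L4 α=4/5: [662/5, 91, 578/5]
after L5 α=1/2: [927/10, 66, 1713/10]
→ [93, 66, 171]

at x=3,y=1 over L3,L4,L5:
after L3 α=1/2: [123/2, 69/2, 47/2]
after L4 α=1/2: [625/4, 453/4, 123/4]
after L5 α=1: [96, 67, 161]
→ [96, 67, 161]


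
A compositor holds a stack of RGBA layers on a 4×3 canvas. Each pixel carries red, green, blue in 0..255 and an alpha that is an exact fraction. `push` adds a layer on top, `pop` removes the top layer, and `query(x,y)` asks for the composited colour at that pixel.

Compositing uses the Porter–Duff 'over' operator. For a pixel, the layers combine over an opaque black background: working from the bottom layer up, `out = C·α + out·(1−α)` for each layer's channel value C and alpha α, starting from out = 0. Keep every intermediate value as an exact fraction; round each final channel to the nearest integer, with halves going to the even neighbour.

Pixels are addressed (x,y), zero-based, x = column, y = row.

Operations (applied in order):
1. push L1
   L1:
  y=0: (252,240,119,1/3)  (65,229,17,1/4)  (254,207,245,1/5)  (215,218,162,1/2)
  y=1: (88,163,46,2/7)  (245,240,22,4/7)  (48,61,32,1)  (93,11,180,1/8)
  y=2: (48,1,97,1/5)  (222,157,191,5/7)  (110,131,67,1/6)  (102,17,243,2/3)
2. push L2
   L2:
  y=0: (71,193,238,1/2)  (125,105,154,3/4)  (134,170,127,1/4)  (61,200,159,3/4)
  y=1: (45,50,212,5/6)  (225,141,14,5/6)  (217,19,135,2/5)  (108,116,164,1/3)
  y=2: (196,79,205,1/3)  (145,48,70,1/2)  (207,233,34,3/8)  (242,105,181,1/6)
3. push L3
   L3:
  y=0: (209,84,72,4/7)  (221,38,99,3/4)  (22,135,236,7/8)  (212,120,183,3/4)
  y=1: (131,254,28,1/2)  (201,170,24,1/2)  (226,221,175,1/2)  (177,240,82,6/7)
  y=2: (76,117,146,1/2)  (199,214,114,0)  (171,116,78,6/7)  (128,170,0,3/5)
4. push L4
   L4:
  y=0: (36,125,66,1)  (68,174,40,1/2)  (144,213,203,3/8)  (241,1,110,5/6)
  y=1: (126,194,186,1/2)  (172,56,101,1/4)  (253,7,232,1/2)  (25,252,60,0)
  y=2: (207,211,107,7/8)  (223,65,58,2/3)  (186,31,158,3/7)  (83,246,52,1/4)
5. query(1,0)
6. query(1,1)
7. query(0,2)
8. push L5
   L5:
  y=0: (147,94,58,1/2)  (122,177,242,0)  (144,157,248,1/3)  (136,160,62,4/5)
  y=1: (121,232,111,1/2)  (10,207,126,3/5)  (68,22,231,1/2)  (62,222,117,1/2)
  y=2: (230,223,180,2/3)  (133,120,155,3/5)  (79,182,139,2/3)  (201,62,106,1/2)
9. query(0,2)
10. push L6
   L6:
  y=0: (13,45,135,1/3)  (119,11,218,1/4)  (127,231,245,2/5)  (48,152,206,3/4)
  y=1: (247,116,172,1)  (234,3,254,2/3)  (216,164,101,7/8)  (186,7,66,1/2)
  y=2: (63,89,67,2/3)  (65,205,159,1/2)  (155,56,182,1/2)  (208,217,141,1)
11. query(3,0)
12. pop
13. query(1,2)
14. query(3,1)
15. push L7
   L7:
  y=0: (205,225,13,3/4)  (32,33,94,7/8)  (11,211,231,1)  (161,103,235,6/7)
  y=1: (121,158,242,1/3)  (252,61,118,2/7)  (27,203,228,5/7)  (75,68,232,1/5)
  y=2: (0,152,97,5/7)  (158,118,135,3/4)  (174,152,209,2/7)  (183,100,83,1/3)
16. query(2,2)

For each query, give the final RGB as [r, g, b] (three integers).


(1,0) stack=L1,L2,L3,L4; from [0,0,0]:
+L1 (α=1/4) → [65/4, 229/4, 17/4]
+L2 (α=3/4) → [1565/16, 1489/16, 1865/16]
+L3 (α=3/4) → [12173/64, 3313/64, 6617/64]
+L4 (α=1/2) → [16525/128, 14449/128, 9177/128]
rounded: [129, 113, 72]

query (1,1) [L1,L2,L3,L4] — begin 0,0,0
L1 α=4/7: [140, 960/7, 88/7]
L2 α=5/6: [1265/6, 1965/14, 289/21]
L3 α=1/2: [2471/12, 4345/28, 793/42]
L4 α=1/4: [3159/16, 14603/112, 2207/56]
= [197, 130, 39]

at x=0,y=2 over L1,L2,L3,L4:
+L1 (α=1/5) → [48/5, 1/5, 97/5]
+L2 (α=1/3) → [1076/15, 397/15, 1219/15]
+L3 (α=1/2) → [1108/15, 1076/15, 3409/30]
+L4 (α=7/8) → [22843/120, 23231/120, 25879/240]
rounded: [190, 194, 108]

at x=0,y=2 over L1,L2,L3,L4,L5:
L1 α=1/5: [48/5, 1/5, 97/5]
L2 α=1/3: [1076/15, 397/15, 1219/15]
L3 α=1/2: [1108/15, 1076/15, 3409/30]
L4 α=7/8: [22843/120, 23231/120, 25879/240]
L5 α=2/3: [78043/360, 76751/360, 112279/720]
= [217, 213, 156]

at x=3,y=0 over L1,L2,L3,L4,L5,L6:
after L1 α=1/2: [215/2, 109, 81]
after L2 α=3/4: [581/8, 709/4, 279/2]
after L3 α=3/4: [5669/32, 2149/16, 1377/8]
after L4 α=5/6: [14743/64, 743/32, 5777/48]
after L5 α=4/5: [49559/320, 21223/160, 17681/240]
after L6 α=3/4: [95639/1280, 94183/640, 166001/960]
rounded: [75, 147, 173]

query (1,2) [L1,L2,L3,L4,L5] — begin 0,0,0
L1 α=5/7: [1110/7, 785/7, 955/7]
L2 α=1/2: [2125/14, 1121/14, 1445/14]
L3 α=0: [2125/14, 1121/14, 1445/14]
L4 α=2/3: [8369/42, 2941/42, 1023/14]
L5 α=3/5: [16748/105, 10501/105, 4278/35]
= [160, 100, 122]

query (3,1) [L1,L2,L3,L4,L5] — begin 0,0,0
L1 α=1/8: [93/8, 11/8, 45/2]
L2 α=1/3: [175/4, 475/12, 209/3]
L3 α=6/7: [4423/28, 17755/84, 1685/21]
L4 α=0: [4423/28, 17755/84, 1685/21]
L5 α=1/2: [6159/56, 36403/168, 2071/21]
→ [110, 217, 99]

query (2,2) [L1,L2,L3,L4,L5,L7] — begin 0,0,0
L1 α=1/6: [55/3, 131/6, 67/6]
L2 α=3/8: [1069/12, 4849/48, 947/48]
L3 α=6/7: [13381/84, 38257/336, 23411/336]
L4 α=3/7: [25099/147, 46069/588, 63227/588]
L5 α=2/3: [48325/441, 260101/1764, 226691/1764]
L7 α=2/7: [395093/3087, 1836761/12348, 1870807/12348]
→ [128, 149, 152]


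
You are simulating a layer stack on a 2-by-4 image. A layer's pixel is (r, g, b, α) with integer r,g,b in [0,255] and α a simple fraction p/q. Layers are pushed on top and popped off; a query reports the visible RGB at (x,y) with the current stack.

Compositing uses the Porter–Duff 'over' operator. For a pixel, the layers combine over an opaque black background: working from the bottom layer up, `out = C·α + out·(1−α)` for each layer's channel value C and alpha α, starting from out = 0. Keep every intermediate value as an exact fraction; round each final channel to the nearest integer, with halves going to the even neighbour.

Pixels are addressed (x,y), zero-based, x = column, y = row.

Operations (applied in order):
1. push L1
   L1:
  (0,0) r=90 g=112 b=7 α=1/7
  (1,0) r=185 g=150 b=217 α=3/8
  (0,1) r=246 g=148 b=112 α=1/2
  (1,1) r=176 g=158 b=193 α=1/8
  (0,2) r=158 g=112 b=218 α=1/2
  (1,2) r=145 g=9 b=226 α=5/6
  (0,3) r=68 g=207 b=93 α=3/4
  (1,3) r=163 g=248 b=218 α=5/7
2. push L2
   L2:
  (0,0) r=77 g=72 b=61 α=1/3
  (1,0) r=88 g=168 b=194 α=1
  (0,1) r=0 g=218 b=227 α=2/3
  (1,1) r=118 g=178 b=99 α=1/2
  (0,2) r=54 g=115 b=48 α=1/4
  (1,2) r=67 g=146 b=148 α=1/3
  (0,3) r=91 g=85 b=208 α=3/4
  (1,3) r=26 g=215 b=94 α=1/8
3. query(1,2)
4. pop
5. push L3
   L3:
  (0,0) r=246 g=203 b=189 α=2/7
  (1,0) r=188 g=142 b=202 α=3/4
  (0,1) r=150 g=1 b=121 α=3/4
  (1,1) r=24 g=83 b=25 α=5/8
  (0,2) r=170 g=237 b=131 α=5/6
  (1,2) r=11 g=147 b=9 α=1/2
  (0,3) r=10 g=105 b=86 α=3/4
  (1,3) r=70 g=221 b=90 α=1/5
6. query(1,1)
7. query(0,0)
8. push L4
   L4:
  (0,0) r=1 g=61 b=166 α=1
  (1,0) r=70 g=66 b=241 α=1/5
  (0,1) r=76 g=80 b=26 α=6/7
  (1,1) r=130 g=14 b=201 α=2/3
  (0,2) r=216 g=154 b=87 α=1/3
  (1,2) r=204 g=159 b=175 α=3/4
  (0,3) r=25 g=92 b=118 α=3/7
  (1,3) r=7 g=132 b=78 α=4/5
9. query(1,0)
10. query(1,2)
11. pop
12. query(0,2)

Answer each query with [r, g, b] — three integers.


query (1,2) [L1,L2] — begin 0,0,0
L1 α=5/6: [725/6, 15/2, 565/3]
L2 α=1/3: [926/9, 161/3, 1574/9]
= [103, 54, 175]

query (1,1) [L1,L3] — begin 0,0,0
after L1 α=1/8: [22, 79/4, 193/8]
after L3 α=5/8: [93/4, 1897/32, 1579/64]
→ [23, 59, 25]

query (0,0) [L1,L3] — begin 0,0,0
L1 α=1/7: [90/7, 16, 1]
L3 α=2/7: [3894/49, 486/7, 383/7]
rounded: [79, 69, 55]

(1,0) stack=L1,L3,L4; from [0,0,0]:
after L1 α=3/8: [555/8, 225/4, 651/8]
after L3 α=3/4: [5067/32, 1929/16, 5499/32]
after L4 α=1/5: [5627/40, 2193/20, 7427/40]
→ [141, 110, 186]

at x=1,y=2 over L1,L3,L4:
+L1 (α=5/6) → [725/6, 15/2, 565/3]
+L3 (α=1/2) → [791/12, 309/4, 296/3]
+L4 (α=3/4) → [8135/48, 2217/16, 1871/12]
→ [169, 139, 156]

at x=0,y=2 over L1,L3:
L1 α=1/2: [79, 56, 109]
L3 α=5/6: [929/6, 1241/6, 382/3]
rounded: [155, 207, 127]


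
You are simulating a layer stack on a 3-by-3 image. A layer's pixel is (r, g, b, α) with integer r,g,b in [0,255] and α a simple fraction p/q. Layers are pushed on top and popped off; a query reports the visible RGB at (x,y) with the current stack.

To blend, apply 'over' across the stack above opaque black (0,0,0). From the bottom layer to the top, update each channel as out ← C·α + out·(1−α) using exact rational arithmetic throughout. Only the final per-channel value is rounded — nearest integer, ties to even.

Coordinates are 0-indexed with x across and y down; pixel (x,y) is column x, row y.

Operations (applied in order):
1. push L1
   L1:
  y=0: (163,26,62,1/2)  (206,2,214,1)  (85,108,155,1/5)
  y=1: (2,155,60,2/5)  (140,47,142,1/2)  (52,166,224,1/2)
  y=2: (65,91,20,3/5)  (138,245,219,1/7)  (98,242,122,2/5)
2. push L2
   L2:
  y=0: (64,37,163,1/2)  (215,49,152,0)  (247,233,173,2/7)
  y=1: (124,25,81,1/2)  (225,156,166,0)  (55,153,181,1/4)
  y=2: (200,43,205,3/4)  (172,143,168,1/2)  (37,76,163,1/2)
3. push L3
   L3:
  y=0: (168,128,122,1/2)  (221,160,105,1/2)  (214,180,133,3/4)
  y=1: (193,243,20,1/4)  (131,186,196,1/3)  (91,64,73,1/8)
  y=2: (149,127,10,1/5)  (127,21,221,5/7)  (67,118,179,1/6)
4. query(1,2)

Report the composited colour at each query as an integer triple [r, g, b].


(1,2) stack=L1,L2,L3; from [0,0,0]:
after L1 α=1/7: [138/7, 35, 219/7]
after L2 α=1/2: [671/7, 89, 1395/14]
after L3 α=5/7: [5787/49, 283/7, 9130/49]
→ [118, 40, 186]


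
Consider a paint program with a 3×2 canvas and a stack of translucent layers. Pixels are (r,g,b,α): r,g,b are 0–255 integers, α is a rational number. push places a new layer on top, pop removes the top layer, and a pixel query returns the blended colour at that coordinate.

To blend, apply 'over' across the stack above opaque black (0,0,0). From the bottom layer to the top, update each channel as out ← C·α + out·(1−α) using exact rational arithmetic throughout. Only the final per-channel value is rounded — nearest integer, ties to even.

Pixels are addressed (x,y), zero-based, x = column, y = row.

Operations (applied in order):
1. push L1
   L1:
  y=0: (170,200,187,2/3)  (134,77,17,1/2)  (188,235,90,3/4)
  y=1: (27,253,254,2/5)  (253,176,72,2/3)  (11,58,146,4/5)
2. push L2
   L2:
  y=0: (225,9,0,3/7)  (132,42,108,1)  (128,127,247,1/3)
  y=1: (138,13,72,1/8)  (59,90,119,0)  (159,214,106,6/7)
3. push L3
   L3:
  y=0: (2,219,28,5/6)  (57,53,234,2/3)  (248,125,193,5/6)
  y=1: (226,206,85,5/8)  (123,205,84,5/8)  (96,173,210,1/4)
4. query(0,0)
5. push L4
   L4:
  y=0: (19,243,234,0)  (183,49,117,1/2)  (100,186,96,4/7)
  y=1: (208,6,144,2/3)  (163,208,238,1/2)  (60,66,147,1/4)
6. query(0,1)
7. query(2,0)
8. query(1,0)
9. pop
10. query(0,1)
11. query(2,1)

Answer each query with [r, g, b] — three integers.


query (0,0) [L1,L2,L3] — begin 0,0,0
+L1 (α=2/3) → [340/3, 400/3, 374/3]
+L2 (α=3/7) → [3385/21, 1681/21, 1496/21]
+L3 (α=5/6) → [3595/126, 12338/63, 2218/63]
= [29, 196, 35]

at x=0,y=1 over L1,L2,L3,L4:
after L1 α=2/5: [54/5, 506/5, 508/5]
after L2 α=1/8: [267/10, 3607/40, 979/10]
after L3 α=5/8: [12101/80, 52021/320, 7187/80]
after L4 α=2/3: [15127/80, 55861/960, 30227/240]
→ [189, 58, 126]

(2,0) stack=L1,L2,L3,L4; from [0,0,0]:
+L1 (α=3/4) → [141, 705/4, 135/2]
+L2 (α=1/3) → [410/3, 959/6, 382/3]
+L3 (α=5/6) → [2065/9, 4709/36, 3277/18]
+L4 (α=4/7) → [3265/21, 13637/84, 5581/42]
→ [155, 162, 133]

at x=1,y=0 over L1,L2,L3,L4:
after L1 α=1/2: [67, 77/2, 17/2]
after L2 α=1: [132, 42, 108]
after L3 α=2/3: [82, 148/3, 192]
after L4 α=1/2: [265/2, 295/6, 309/2]
→ [132, 49, 154]

(0,1) stack=L1,L2,L3; from [0,0,0]:
+L1 (α=2/5) → [54/5, 506/5, 508/5]
+L2 (α=1/8) → [267/10, 3607/40, 979/10]
+L3 (α=5/8) → [12101/80, 52021/320, 7187/80]
rounded: [151, 163, 90]

(2,1) stack=L1,L2,L3; from [0,0,0]:
after L1 α=4/5: [44/5, 232/5, 584/5]
after L2 α=6/7: [4814/35, 6652/35, 3764/35]
after L3 α=1/4: [8901/70, 26011/140, 9321/70]
rounded: [127, 186, 133]


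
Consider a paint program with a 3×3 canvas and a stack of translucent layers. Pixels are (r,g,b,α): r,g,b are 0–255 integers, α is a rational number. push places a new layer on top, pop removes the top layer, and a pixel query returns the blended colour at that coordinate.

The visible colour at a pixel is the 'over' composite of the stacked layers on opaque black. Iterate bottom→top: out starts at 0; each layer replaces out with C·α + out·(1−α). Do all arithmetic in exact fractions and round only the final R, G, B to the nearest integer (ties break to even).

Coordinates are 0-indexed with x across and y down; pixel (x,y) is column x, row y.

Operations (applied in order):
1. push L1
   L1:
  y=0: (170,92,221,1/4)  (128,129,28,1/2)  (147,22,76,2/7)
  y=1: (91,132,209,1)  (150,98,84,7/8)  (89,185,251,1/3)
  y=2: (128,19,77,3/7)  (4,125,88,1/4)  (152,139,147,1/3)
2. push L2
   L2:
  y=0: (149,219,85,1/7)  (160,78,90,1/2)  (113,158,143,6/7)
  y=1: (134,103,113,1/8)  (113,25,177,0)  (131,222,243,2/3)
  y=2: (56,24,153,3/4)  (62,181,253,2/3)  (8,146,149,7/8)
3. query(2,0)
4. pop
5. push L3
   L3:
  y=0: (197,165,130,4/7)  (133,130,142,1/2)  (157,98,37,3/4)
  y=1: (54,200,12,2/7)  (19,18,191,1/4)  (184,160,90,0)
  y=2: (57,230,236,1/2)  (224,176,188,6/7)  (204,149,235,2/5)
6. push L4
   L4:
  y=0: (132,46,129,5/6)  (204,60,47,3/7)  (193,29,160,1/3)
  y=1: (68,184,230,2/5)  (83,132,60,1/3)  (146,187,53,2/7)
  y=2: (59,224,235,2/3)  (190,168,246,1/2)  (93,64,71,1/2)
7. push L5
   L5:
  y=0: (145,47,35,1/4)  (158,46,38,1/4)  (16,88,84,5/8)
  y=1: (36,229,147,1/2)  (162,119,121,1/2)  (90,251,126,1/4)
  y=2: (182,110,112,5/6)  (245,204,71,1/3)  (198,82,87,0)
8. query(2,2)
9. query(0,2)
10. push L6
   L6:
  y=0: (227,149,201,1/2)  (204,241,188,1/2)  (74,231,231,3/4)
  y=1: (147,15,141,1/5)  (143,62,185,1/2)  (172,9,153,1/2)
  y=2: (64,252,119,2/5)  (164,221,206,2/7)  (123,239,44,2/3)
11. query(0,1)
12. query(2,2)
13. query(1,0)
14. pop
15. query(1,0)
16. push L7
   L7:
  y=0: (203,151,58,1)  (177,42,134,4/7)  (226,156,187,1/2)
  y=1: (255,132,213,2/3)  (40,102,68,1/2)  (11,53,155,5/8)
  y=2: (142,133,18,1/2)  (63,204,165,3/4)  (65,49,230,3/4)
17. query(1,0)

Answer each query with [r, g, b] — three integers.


query (2,0) [L1,L2] — begin 0,0,0
+L1 (α=2/7) → [42, 44/7, 152/7]
+L2 (α=6/7) → [720/7, 6680/49, 6158/49]
= [103, 136, 126]

query (2,2) [L1,L3,L4,L5] — begin 0,0,0
+L1 (α=1/3) → [152/3, 139/3, 49]
+L3 (α=2/5) → [112, 437/5, 617/5]
+L4 (α=1/2) → [205/2, 757/10, 486/5]
+L5 (α=0) → [205/2, 757/10, 486/5]
rounded: [102, 76, 97]

query (0,2) [L1,L3,L4,L5] — begin 0,0,0
after L1 α=3/7: [384/7, 57/7, 33]
after L3 α=1/2: [783/14, 1667/14, 269/2]
after L4 α=2/3: [2435/42, 7939/42, 403/2]
after L5 α=5/6: [40655/252, 31039/252, 1523/12]
→ [161, 123, 127]

(0,1) stack=L1,L3,L4,L5,L6; from [0,0,0]:
+L1 (α=1) → [91, 132, 209]
+L3 (α=2/7) → [563/7, 1060/7, 1069/7]
+L4 (α=2/5) → [2641/35, 5756/35, 6427/35]
+L5 (α=1/2) → [3901/70, 13771/70, 5786/35]
+L6 (α=1/5) → [12947/175, 28067/175, 28079/175]
rounded: [74, 160, 160]

query (2,2) [L1,L3,L4,L5,L6] — begin 0,0,0
after L1 α=1/3: [152/3, 139/3, 49]
after L3 α=2/5: [112, 437/5, 617/5]
after L4 α=1/2: [205/2, 757/10, 486/5]
after L5 α=0: [205/2, 757/10, 486/5]
after L6 α=2/3: [697/6, 5537/30, 926/15]
→ [116, 185, 62]

(1,0) stack=L1,L3,L4,L5,L6; from [0,0,0]:
after L1 α=1/2: [64, 129/2, 14]
after L3 α=1/2: [197/2, 389/4, 78]
after L4 α=3/7: [1006/7, 569/7, 453/7]
after L5 α=1/4: [1031/7, 2029/28, 1625/28]
after L6 α=1/2: [2459/14, 8777/56, 6889/56]
rounded: [176, 157, 123]

(1,0) stack=L1,L3,L4,L5; from [0,0,0]:
L1 α=1/2: [64, 129/2, 14]
L3 α=1/2: [197/2, 389/4, 78]
L4 α=3/7: [1006/7, 569/7, 453/7]
L5 α=1/4: [1031/7, 2029/28, 1625/28]
= [147, 72, 58]

(1,0) stack=L1,L3,L4,L5,L7; from [0,0,0]:
after L1 α=1/2: [64, 129/2, 14]
after L3 α=1/2: [197/2, 389/4, 78]
after L4 α=3/7: [1006/7, 569/7, 453/7]
after L5 α=1/4: [1031/7, 2029/28, 1625/28]
after L7 α=4/7: [8049/49, 10791/196, 19883/196]
= [164, 55, 101]


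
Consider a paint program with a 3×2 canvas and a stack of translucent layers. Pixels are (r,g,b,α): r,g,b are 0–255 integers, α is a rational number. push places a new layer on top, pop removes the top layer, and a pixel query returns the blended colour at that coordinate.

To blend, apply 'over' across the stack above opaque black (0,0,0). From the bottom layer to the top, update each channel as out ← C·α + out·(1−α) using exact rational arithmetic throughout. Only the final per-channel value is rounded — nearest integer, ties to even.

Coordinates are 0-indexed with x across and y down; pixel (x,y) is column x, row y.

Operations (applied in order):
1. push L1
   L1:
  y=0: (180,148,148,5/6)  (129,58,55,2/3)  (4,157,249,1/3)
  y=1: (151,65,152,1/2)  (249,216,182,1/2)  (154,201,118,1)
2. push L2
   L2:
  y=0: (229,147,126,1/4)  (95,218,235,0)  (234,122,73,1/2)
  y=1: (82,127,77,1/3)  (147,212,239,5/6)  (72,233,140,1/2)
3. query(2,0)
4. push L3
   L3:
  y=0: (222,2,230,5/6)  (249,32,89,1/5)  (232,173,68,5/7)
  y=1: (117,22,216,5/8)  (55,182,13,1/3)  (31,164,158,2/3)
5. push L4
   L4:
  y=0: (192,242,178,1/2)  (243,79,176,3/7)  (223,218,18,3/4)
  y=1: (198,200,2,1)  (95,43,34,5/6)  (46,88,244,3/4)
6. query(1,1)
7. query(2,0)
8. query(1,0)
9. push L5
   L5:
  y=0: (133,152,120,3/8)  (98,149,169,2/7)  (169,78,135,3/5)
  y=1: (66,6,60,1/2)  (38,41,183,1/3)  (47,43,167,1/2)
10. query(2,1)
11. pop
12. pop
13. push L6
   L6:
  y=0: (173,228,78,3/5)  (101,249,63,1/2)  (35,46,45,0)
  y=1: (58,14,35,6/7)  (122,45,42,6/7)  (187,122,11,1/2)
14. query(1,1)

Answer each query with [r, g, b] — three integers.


query (2,0) [L1,L2] — begin 0,0,0
after L1 α=1/3: [4/3, 157/3, 83]
after L2 α=1/2: [353/3, 523/6, 78]
rounded: [118, 87, 78]

at x=1,y=1 over L1,L2,L3,L4:
L1 α=1/2: [249/2, 108, 91]
L2 α=5/6: [573/4, 584/3, 643/3]
L3 α=1/3: [683/6, 1714/9, 1325/9]
L4 α=5/6: [3533/36, 3649/54, 2855/54]
= [98, 68, 53]

query (2,0) [L1,L2,L3,L4] — begin 0,0,0
+L1 (α=1/3) → [4/3, 157/3, 83]
+L2 (α=1/2) → [353/3, 523/6, 78]
+L3 (α=5/7) → [598/3, 3118/21, 496/7]
+L4 (α=3/4) → [2605/12, 4213/21, 437/14]
rounded: [217, 201, 31]

query (1,0) [L1,L2,L3,L4] — begin 0,0,0
+L1 (α=2/3) → [86, 116/3, 110/3]
+L2 (α=0) → [86, 116/3, 110/3]
+L3 (α=1/5) → [593/5, 112/3, 707/15]
+L4 (α=3/7) → [6017/35, 1159/21, 10748/105]
rounded: [172, 55, 102]

(2,1) stack=L1,L2,L3,L4,L5; from [0,0,0]:
after L1 α=1: [154, 201, 118]
after L2 α=1/2: [113, 217, 129]
after L3 α=2/3: [175/3, 545/3, 445/3]
after L4 α=3/4: [589/12, 1337/12, 2641/12]
after L5 α=1/2: [1153/24, 1853/24, 4645/24]
rounded: [48, 77, 194]

query (1,1) [L1,L2,L3,L6] — begin 0,0,0
after L1 α=1/2: [249/2, 108, 91]
after L2 α=5/6: [573/4, 584/3, 643/3]
after L3 α=1/3: [683/6, 1714/9, 1325/9]
after L6 α=6/7: [725/6, 592/9, 3593/63]
= [121, 66, 57]


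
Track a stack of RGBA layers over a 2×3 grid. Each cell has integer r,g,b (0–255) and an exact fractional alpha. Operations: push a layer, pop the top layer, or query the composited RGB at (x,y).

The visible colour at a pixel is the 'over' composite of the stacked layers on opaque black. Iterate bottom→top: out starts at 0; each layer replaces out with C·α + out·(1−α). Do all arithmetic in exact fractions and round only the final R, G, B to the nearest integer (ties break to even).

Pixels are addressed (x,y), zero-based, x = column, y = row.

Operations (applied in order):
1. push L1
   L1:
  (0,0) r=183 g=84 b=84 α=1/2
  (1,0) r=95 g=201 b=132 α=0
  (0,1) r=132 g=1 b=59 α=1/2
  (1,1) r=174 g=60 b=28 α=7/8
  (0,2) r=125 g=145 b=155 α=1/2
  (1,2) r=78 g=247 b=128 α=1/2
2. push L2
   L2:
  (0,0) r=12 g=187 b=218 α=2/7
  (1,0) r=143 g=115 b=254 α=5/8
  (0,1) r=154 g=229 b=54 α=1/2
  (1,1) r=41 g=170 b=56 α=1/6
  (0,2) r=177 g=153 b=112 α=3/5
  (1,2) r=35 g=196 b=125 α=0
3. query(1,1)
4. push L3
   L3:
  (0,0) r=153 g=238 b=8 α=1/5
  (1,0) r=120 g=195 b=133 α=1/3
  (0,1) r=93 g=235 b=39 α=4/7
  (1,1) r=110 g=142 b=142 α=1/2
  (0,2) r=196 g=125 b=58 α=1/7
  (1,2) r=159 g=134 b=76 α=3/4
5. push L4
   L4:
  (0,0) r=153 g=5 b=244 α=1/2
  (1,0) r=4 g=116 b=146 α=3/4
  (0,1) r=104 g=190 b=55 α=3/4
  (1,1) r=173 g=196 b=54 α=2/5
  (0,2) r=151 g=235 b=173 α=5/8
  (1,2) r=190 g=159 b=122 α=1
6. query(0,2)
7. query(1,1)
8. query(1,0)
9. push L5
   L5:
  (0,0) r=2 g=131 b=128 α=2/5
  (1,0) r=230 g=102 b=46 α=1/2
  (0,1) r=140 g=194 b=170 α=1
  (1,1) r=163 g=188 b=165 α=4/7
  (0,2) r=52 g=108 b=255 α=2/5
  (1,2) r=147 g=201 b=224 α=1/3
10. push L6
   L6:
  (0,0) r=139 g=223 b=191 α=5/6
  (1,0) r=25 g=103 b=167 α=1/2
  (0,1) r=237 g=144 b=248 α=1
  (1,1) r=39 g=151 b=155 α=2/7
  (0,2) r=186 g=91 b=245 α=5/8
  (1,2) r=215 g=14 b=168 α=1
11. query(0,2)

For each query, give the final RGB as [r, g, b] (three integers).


query (1,1) [L1,L2] — begin 0,0,0
+L1 (α=7/8) → [609/4, 105/2, 49/2]
+L2 (α=1/6) → [3209/24, 865/12, 119/4]
= [134, 72, 30]

query (0,2) [L1,L2,L3,L4] — begin 0,0,0
L1 α=1/2: [125/2, 145/2, 155/2]
L2 α=3/5: [656/5, 604/5, 491/5]
L3 α=1/7: [4916/35, 607/5, 3236/35]
L4 α=5/8: [41173/280, 962/5, 39983/280]
→ [147, 192, 143]

(1,1) stack=L1,L2,L3,L4; from [0,0,0]:
+L1 (α=7/8) → [609/4, 105/2, 49/2]
+L2 (α=1/6) → [3209/24, 865/12, 119/4]
+L3 (α=1/2) → [5849/48, 2569/24, 687/8]
+L4 (α=2/5) → [2277/16, 1141/8, 585/8]
= [142, 143, 73]

query (1,0) [L1,L2,L3,L4] — begin 0,0,0
after L1 α=0: [0, 0, 0]
after L2 α=5/8: [715/8, 575/8, 635/4]
after L3 α=1/3: [1195/12, 1355/12, 901/6]
after L4 α=3/4: [1339/48, 5531/48, 3529/24]
rounded: [28, 115, 147]

query (0,2) [L1,L2,L3,L4,L5,L6] — begin 0,0,0
after L1 α=1/2: [125/2, 145/2, 155/2]
after L2 α=3/5: [656/5, 604/5, 491/5]
after L3 α=1/7: [4916/35, 607/5, 3236/35]
after L4 α=5/8: [41173/280, 962/5, 39983/280]
after L5 α=2/5: [152639/1400, 3966/25, 262749/1400]
after L6 α=5/8: [1759917/11200, 23273/200, 2503247/11200]
= [157, 116, 224]


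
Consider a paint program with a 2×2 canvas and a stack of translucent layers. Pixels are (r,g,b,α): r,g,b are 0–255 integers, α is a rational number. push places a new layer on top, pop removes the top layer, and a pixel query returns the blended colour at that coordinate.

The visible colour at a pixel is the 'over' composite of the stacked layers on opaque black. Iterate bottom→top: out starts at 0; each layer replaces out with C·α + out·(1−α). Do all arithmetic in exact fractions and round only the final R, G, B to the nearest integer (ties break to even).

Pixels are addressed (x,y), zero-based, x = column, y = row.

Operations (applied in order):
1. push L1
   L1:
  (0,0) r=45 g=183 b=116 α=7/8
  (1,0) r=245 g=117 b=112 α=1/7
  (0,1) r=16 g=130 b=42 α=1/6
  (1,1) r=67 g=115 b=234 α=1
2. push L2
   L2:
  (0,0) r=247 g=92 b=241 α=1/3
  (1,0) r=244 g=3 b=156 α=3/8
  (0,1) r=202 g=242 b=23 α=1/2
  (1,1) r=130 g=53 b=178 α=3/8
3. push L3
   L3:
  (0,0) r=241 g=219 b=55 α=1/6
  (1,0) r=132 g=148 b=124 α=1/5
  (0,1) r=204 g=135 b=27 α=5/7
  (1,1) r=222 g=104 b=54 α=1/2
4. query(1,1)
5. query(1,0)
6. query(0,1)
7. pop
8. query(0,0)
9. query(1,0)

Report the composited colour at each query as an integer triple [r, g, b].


(1,1) stack=L1,L2,L3; from [0,0,0]:
L1 α=1: [67, 115, 234]
L2 α=3/8: [725/8, 367/4, 213]
L3 α=1/2: [2501/16, 783/8, 267/2]
rounded: [156, 98, 134]

at x=1,y=0 over L1,L2,L3:
L1 α=1/7: [35, 117/7, 16]
L2 α=3/8: [907/8, 81/7, 137/2]
L3 α=1/5: [1171/10, 272/7, 398/5]
= [117, 39, 80]

(0,1) stack=L1,L2,L3; from [0,0,0]:
L1 α=1/6: [8/3, 65/3, 7]
L2 α=1/2: [307/3, 791/6, 15]
L3 α=5/7: [3674/21, 2816/21, 165/7]
→ [175, 134, 24]

(0,0) stack=L1,L2; from [0,0,0]:
L1 α=7/8: [315/8, 1281/8, 203/2]
L2 α=1/3: [1303/12, 1649/12, 148]
→ [109, 137, 148]

query (1,0) [L1,L2] — begin 0,0,0
L1 α=1/7: [35, 117/7, 16]
L2 α=3/8: [907/8, 81/7, 137/2]
= [113, 12, 68]


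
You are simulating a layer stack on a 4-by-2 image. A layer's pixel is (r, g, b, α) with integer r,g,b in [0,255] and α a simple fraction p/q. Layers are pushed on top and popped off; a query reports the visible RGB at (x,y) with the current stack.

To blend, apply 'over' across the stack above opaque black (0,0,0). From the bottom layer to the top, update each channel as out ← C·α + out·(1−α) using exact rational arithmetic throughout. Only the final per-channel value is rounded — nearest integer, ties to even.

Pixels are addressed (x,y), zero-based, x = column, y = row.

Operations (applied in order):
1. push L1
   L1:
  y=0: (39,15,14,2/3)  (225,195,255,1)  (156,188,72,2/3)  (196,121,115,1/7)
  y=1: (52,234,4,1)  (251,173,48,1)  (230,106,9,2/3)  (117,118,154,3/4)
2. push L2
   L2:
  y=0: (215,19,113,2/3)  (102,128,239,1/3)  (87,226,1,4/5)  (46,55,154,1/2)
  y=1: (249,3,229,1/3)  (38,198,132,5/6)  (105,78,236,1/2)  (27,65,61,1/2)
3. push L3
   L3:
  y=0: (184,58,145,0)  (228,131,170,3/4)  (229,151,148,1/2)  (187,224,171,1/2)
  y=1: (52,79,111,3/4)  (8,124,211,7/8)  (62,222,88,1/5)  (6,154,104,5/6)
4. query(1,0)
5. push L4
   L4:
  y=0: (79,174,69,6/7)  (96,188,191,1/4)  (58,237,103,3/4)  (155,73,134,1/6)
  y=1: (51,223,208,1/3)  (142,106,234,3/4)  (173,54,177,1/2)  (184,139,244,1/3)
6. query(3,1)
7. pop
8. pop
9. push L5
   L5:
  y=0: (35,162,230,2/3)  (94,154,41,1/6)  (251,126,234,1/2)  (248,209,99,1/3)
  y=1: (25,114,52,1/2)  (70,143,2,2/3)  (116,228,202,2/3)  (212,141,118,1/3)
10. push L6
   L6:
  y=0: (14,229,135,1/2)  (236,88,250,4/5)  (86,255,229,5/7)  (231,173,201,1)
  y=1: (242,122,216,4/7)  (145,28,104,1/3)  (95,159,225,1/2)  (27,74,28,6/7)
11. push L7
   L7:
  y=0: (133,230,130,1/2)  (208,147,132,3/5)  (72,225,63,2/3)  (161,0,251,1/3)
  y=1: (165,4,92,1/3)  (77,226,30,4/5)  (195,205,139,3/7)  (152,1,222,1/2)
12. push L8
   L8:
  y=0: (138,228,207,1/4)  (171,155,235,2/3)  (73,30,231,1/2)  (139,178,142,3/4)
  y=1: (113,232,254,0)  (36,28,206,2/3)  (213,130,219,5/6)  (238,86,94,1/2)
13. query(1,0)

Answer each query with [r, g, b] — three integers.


query (1,0) [L1,L2,L3] — begin 0,0,0
after L1 α=1: [225, 195, 255]
after L2 α=1/3: [184, 518/3, 749/3]
after L3 α=3/4: [217, 1697/12, 2279/12]
→ [217, 141, 190]

query (3,1) [L1,L2,L3,L4] — begin 0,0,0
after L1 α=3/4: [351/4, 177/2, 231/2]
after L2 α=1/2: [459/8, 307/4, 353/4]
after L3 α=5/6: [233/16, 1129/8, 811/8]
after L4 α=1/3: [1705/24, 1685/12, 1787/12]
rounded: [71, 140, 149]

(1,0) stack=L1,L2,L5,L6,L7,L8; from [0,0,0]:
+L1 (α=1) → [225, 195, 255]
+L2 (α=1/3) → [184, 518/3, 749/3]
+L5 (α=1/6) → [169, 1526/9, 1934/9]
+L6 (α=4/5) → [1113/5, 4694/45, 10934/45]
+L7 (α=3/5) → [5346/25, 29233/225, 39688/225]
+L8 (α=2/3) → [4632/25, 98983/675, 145438/675]
rounded: [185, 147, 215]
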